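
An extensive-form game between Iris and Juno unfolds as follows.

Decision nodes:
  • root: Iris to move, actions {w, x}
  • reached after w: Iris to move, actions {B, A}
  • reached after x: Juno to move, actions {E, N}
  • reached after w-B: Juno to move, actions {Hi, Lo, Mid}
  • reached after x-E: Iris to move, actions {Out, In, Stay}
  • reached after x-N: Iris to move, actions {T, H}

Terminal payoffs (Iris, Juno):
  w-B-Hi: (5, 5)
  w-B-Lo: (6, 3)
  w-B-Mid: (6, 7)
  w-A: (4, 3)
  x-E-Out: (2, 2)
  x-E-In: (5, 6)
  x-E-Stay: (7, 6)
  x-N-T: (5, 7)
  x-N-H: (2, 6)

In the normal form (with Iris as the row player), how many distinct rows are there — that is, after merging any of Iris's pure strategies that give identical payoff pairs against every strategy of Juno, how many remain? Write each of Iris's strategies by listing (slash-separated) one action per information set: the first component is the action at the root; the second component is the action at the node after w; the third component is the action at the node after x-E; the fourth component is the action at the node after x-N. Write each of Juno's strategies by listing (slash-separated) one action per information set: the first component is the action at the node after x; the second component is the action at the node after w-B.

Iris has 24 pure strategies: w/B/Out/T, w/B/Out/H, w/B/In/T, w/B/In/H, w/B/Stay/T, w/B/Stay/H, w/A/Out/T, w/A/Out/H, w/A/In/T, w/A/In/H, w/A/Stay/T, w/A/Stay/H, x/B/Out/T, x/B/Out/H, x/B/In/T, x/B/In/H, x/B/Stay/T, x/B/Stay/H, x/A/Out/T, x/A/Out/H, x/A/In/T, x/A/In/H, x/A/Stay/T, x/A/Stay/H. Columns: E/Hi, E/Lo, E/Mid, N/Hi, N/Lo, N/Mid.
{w/B/Out/T, w/B/Out/H, w/B/In/T, w/B/In/H, w/B/Stay/T, w/B/Stay/H} → row (5,5) (6,3) (6,7) (5,5) (6,3) (6,7)
{w/A/Out/T, w/A/Out/H, w/A/In/T, w/A/In/H, w/A/Stay/T, w/A/Stay/H} → row (4,3) (4,3) (4,3) (4,3) (4,3) (4,3)
{x/B/Out/T, x/A/Out/T} → row (2,2) (2,2) (2,2) (5,7) (5,7) (5,7)
{x/B/Out/H, x/A/Out/H} → row (2,2) (2,2) (2,2) (2,6) (2,6) (2,6)
{x/B/In/T, x/A/In/T} → row (5,6) (5,6) (5,6) (5,7) (5,7) (5,7)
{x/B/In/H, x/A/In/H} → row (5,6) (5,6) (5,6) (2,6) (2,6) (2,6)
{x/B/Stay/T, x/A/Stay/T} → row (7,6) (7,6) (7,6) (5,7) (5,7) (5,7)
{x/B/Stay/H, x/A/Stay/H} → row (7,6) (7,6) (7,6) (2,6) (2,6) (2,6)
That's 8 distinct rows out of 24 strategies.

8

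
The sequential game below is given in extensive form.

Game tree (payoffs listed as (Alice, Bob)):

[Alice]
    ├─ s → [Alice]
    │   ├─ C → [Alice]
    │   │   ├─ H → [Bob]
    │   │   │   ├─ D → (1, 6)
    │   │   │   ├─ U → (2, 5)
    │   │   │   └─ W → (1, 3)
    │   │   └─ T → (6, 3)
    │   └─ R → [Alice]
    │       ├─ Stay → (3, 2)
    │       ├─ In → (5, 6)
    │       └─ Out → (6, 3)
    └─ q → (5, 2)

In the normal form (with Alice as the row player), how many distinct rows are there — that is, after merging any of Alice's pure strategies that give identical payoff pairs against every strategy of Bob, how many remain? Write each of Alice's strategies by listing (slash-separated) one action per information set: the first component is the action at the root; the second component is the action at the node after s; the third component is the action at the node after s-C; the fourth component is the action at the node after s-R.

5

Alice has 24 pure strategies: s/C/H/Stay, s/C/H/In, s/C/H/Out, s/C/T/Stay, s/C/T/In, s/C/T/Out, s/R/H/Stay, s/R/H/In, s/R/H/Out, s/R/T/Stay, s/R/T/In, s/R/T/Out, q/C/H/Stay, q/C/H/In, q/C/H/Out, q/C/T/Stay, q/C/T/In, q/C/T/Out, q/R/H/Stay, q/R/H/In, q/R/H/Out, q/R/T/Stay, q/R/T/In, q/R/T/Out. Columns: D, U, W.
{s/C/H/Stay, s/C/H/In, s/C/H/Out} → row (1,6) (2,5) (1,3)
{s/C/T/Stay, s/C/T/In, s/C/T/Out, s/R/H/Out, s/R/T/Out} → row (6,3) (6,3) (6,3)
{s/R/H/Stay, s/R/T/Stay} → row (3,2) (3,2) (3,2)
{s/R/H/In, s/R/T/In} → row (5,6) (5,6) (5,6)
{q/C/H/Stay, q/C/H/In, q/C/H/Out, q/C/T/Stay, q/C/T/In, q/C/T/Out, q/R/H/Stay, q/R/H/In, q/R/H/Out, q/R/T/Stay, q/R/T/In, q/R/T/Out} → row (5,2) (5,2) (5,2)
That's 5 distinct rows out of 24 strategies.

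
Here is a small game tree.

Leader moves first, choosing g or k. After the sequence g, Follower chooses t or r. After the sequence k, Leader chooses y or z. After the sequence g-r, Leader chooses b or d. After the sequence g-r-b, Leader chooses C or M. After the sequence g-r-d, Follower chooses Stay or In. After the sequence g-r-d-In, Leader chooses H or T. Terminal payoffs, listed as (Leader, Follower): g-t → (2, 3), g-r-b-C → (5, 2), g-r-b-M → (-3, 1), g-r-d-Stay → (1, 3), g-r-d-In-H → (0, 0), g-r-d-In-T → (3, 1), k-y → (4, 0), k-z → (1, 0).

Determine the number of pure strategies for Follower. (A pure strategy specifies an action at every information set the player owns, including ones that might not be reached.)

4

Follower owns the node after g with actions {t, r} — two choices.
Follower owns the node after g-r-d with actions {Stay, In} — two choices.
A pure strategy fixes one action at each information set independently, so the count is the product 2 × 2 = 4.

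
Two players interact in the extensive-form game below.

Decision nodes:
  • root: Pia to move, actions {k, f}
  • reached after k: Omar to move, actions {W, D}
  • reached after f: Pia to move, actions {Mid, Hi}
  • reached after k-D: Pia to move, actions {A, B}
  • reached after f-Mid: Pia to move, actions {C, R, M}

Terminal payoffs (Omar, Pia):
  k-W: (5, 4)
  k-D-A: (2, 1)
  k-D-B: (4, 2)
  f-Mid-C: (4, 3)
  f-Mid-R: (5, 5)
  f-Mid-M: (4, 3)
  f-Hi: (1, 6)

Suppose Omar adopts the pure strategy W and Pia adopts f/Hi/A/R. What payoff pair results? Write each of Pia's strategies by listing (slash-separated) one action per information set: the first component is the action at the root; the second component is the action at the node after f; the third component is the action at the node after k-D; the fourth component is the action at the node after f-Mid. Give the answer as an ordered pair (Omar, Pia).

(1, 6)

Trace the play path from the root:
  Pia plays f
  Pia plays Hi at [f]
→ terminal payoff (1, 6).
(Omar's choice at the node after k is never reached on this path, so it doesn't affect the outcome.)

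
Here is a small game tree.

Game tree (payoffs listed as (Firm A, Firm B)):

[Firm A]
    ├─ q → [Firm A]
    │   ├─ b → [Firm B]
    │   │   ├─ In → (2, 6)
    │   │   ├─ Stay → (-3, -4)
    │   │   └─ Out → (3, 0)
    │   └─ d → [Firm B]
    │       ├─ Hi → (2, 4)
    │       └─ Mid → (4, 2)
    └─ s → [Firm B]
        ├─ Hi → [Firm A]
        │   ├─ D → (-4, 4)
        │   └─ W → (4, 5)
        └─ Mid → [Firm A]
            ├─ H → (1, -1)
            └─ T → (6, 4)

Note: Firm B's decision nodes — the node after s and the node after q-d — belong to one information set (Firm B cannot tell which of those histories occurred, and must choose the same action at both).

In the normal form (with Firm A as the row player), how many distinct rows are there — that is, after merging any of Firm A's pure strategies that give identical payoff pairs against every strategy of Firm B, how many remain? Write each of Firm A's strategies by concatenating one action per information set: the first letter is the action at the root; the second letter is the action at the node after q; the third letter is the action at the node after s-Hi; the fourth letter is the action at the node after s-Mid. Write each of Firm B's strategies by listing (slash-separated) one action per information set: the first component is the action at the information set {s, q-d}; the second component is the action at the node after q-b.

6

Firm A has 16 pure strategies: qbDH, qbDT, qbWH, qbWT, qdDH, qdDT, qdWH, qdWT, sbDH, sbDT, sbWH, sbWT, sdDH, sdDT, sdWH, sdWT. Columns: Hi/In, Hi/Stay, Hi/Out, Mid/In, Mid/Stay, Mid/Out.
{qbDH, qbDT, qbWH, qbWT} → row (2,6) (-3,-4) (3,0) (2,6) (-3,-4) (3,0)
{qdDH, qdDT, qdWH, qdWT} → row (2,4) (2,4) (2,4) (4,2) (4,2) (4,2)
{sbDH, sdDH} → row (-4,4) (-4,4) (-4,4) (1,-1) (1,-1) (1,-1)
{sbDT, sdDT} → row (-4,4) (-4,4) (-4,4) (6,4) (6,4) (6,4)
{sbWH, sdWH} → row (4,5) (4,5) (4,5) (1,-1) (1,-1) (1,-1)
{sbWT, sdWT} → row (4,5) (4,5) (4,5) (6,4) (6,4) (6,4)
That's 6 distinct rows out of 16 strategies.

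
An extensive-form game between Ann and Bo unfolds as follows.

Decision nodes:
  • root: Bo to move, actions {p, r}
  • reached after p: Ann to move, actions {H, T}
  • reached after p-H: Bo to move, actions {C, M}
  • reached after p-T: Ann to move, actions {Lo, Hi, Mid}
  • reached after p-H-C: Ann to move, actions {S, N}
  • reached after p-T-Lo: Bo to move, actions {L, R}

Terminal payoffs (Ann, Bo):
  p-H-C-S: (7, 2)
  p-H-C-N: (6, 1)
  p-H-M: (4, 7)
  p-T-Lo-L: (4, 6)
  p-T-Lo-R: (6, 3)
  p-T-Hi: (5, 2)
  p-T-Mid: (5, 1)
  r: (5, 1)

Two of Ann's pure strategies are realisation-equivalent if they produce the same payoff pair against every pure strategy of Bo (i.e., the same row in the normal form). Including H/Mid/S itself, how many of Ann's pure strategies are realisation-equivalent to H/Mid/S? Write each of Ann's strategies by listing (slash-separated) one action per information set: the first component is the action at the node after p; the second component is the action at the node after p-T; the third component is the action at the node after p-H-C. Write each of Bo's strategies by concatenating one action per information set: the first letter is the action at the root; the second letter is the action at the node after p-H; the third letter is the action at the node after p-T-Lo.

3

Row for H/Mid/S (columns pCL, pCR, pML, pMR, rCL, rCR, rML, rMR): (7,2) (7,2) (4,7) (4,7) (5,1) (5,1) (5,1) (5,1).
Under H/Mid/S, Ann's choice at the node after p-T can never be reached regardless of what Bo does, so varying those choices leaves every outcome unchanged.
Holding the reachable choices fixed and varying the unreachable one freely already gives 3 equivalent strategies.
No other strategy reproduces this row, so those 3 are the full class: H/Lo/S, H/Hi/S, H/Mid/S.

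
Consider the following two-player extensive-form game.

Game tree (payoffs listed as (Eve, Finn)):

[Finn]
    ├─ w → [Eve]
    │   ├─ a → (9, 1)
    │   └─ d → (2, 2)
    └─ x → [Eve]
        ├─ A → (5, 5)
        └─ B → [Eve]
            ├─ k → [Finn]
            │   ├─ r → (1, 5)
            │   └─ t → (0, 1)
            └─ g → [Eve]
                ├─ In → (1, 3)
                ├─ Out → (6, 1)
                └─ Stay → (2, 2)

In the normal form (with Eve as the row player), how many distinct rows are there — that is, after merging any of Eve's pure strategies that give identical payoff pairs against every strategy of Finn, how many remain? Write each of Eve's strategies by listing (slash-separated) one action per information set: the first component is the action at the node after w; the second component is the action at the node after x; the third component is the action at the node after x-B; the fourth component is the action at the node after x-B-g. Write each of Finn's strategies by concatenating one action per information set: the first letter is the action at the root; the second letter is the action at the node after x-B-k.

Eve has 24 pure strategies: a/A/k/In, a/A/k/Out, a/A/k/Stay, a/A/g/In, a/A/g/Out, a/A/g/Stay, a/B/k/In, a/B/k/Out, a/B/k/Stay, a/B/g/In, a/B/g/Out, a/B/g/Stay, d/A/k/In, d/A/k/Out, d/A/k/Stay, d/A/g/In, d/A/g/Out, d/A/g/Stay, d/B/k/In, d/B/k/Out, d/B/k/Stay, d/B/g/In, d/B/g/Out, d/B/g/Stay. Columns: wr, wt, xr, xt.
{a/A/k/In, a/A/k/Out, a/A/k/Stay, a/A/g/In, a/A/g/Out, a/A/g/Stay} → row (9,1) (9,1) (5,5) (5,5)
{a/B/k/In, a/B/k/Out, a/B/k/Stay} → row (9,1) (9,1) (1,5) (0,1)
{a/B/g/In} → row (9,1) (9,1) (1,3) (1,3)
{a/B/g/Out} → row (9,1) (9,1) (6,1) (6,1)
{a/B/g/Stay} → row (9,1) (9,1) (2,2) (2,2)
{d/A/k/In, d/A/k/Out, d/A/k/Stay, d/A/g/In, d/A/g/Out, d/A/g/Stay} → row (2,2) (2,2) (5,5) (5,5)
{d/B/k/In, d/B/k/Out, d/B/k/Stay} → row (2,2) (2,2) (1,5) (0,1)
{d/B/g/In} → row (2,2) (2,2) (1,3) (1,3)
{d/B/g/Out} → row (2,2) (2,2) (6,1) (6,1)
{d/B/g/Stay} → row (2,2) (2,2) (2,2) (2,2)
That's 10 distinct rows out of 24 strategies.

10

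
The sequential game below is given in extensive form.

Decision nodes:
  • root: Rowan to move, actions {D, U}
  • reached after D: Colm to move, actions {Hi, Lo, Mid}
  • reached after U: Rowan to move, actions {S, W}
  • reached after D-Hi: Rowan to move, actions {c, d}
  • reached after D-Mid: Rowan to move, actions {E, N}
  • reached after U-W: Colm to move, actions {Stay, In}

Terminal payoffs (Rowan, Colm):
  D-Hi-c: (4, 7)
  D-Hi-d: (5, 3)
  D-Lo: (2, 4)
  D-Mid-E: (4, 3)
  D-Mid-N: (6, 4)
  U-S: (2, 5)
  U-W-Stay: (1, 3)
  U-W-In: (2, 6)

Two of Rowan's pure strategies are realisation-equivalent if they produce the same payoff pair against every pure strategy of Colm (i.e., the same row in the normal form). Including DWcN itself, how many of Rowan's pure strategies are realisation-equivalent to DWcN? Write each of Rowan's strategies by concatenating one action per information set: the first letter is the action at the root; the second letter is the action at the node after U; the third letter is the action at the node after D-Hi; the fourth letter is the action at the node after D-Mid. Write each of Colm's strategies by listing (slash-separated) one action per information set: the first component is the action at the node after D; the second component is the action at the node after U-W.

Row for DWcN (columns Hi/Stay, Hi/In, Lo/Stay, Lo/In, Mid/Stay, Mid/In): (4,7) (4,7) (2,4) (2,4) (6,4) (6,4).
Under DWcN, Rowan's choice at the node after U can never be reached regardless of what Colm does, so varying those choices leaves every outcome unchanged.
Holding the reachable choices fixed and varying the unreachable one freely already gives 2 equivalent strategies.
No other strategy reproduces this row, so those 2 are the full class: DScN, DWcN.

2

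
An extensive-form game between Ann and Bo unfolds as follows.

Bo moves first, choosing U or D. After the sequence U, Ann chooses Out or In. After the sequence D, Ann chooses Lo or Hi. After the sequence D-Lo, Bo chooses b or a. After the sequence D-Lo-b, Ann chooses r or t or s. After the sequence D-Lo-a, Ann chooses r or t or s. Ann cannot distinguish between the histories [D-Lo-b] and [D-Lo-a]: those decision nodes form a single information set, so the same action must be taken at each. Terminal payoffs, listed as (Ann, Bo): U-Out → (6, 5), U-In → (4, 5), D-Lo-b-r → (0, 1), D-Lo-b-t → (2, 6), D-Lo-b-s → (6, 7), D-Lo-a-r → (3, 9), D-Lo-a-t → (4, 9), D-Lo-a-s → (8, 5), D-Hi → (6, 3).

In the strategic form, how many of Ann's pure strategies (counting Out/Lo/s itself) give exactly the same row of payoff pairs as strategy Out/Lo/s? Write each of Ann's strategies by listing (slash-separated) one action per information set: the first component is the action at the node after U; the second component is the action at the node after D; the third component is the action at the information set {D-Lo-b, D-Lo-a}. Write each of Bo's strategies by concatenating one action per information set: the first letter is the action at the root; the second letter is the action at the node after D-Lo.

Row for Out/Lo/s (columns Ub, Ua, Db, Da): (6,5) (6,5) (6,7) (8,5).
Every one of Ann's information sets is on the play path for some reply by Bo when Ann follows Out/Lo/s.
Changing the action at any of them therefore changes at least one column, so only Out/Lo/s itself gives this row.

1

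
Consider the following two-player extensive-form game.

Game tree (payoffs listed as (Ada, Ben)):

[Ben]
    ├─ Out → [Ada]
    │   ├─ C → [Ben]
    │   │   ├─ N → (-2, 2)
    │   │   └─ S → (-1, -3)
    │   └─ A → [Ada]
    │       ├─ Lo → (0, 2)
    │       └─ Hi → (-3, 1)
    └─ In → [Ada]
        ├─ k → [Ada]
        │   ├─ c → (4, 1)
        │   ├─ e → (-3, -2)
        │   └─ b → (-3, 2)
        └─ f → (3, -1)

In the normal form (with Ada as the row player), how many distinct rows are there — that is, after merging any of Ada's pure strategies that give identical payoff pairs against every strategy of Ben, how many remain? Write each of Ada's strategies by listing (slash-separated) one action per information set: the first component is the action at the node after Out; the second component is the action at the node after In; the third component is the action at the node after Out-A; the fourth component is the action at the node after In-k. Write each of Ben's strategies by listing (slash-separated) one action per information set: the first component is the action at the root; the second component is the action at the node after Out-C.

12

Ada has 24 pure strategies: C/k/Lo/c, C/k/Lo/e, C/k/Lo/b, C/k/Hi/c, C/k/Hi/e, C/k/Hi/b, C/f/Lo/c, C/f/Lo/e, C/f/Lo/b, C/f/Hi/c, C/f/Hi/e, C/f/Hi/b, A/k/Lo/c, A/k/Lo/e, A/k/Lo/b, A/k/Hi/c, A/k/Hi/e, A/k/Hi/b, A/f/Lo/c, A/f/Lo/e, A/f/Lo/b, A/f/Hi/c, A/f/Hi/e, A/f/Hi/b. Columns: Out/N, Out/S, In/N, In/S.
{C/k/Lo/c, C/k/Hi/c} → row (-2,2) (-1,-3) (4,1) (4,1)
{C/k/Lo/e, C/k/Hi/e} → row (-2,2) (-1,-3) (-3,-2) (-3,-2)
{C/k/Lo/b, C/k/Hi/b} → row (-2,2) (-1,-3) (-3,2) (-3,2)
{C/f/Lo/c, C/f/Lo/e, C/f/Lo/b, C/f/Hi/c, C/f/Hi/e, C/f/Hi/b} → row (-2,2) (-1,-3) (3,-1) (3,-1)
{A/k/Lo/c} → row (0,2) (0,2) (4,1) (4,1)
{A/k/Lo/e} → row (0,2) (0,2) (-3,-2) (-3,-2)
{A/k/Lo/b} → row (0,2) (0,2) (-3,2) (-3,2)
{A/k/Hi/c} → row (-3,1) (-3,1) (4,1) (4,1)
{A/k/Hi/e} → row (-3,1) (-3,1) (-3,-2) (-3,-2)
{A/k/Hi/b} → row (-3,1) (-3,1) (-3,2) (-3,2)
{A/f/Lo/c, A/f/Lo/e, A/f/Lo/b} → row (0,2) (0,2) (3,-1) (3,-1)
{A/f/Hi/c, A/f/Hi/e, A/f/Hi/b} → row (-3,1) (-3,1) (3,-1) (3,-1)
That's 12 distinct rows out of 24 strategies.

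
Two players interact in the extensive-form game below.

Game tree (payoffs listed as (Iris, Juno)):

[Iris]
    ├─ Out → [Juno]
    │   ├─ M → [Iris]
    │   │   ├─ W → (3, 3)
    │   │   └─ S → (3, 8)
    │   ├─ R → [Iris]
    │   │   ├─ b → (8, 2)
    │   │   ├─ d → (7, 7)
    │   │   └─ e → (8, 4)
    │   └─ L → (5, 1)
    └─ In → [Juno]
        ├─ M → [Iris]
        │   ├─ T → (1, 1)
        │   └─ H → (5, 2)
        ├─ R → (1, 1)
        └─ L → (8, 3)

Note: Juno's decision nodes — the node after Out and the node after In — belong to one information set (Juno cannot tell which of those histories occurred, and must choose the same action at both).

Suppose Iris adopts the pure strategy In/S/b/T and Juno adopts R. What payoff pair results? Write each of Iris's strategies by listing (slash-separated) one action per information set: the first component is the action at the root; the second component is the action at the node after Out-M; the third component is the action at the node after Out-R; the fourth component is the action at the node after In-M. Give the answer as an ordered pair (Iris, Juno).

Trace the play path from the root:
  Iris plays In
  Juno plays R at [In]
→ terminal payoff (1, 1).
(Iris's choice at the node after Out-M is never reached on this path, so it doesn't affect the outcome.)

(1, 1)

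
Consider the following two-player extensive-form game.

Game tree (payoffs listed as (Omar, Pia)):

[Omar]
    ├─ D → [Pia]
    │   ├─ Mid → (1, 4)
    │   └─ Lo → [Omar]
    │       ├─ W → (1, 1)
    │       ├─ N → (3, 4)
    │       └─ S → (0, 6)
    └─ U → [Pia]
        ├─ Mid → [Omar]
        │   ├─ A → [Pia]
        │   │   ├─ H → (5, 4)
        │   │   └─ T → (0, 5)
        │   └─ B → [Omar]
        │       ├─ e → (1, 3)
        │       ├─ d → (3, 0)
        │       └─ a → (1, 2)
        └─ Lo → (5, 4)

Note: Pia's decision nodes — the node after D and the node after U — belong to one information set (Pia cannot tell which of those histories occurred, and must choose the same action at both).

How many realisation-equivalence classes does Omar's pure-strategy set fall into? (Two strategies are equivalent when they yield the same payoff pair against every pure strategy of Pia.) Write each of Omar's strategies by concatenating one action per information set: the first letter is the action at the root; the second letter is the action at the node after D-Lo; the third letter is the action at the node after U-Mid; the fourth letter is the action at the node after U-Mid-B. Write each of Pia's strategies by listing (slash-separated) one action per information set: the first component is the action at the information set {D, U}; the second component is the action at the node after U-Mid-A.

Omar has 36 pure strategies: DWAe, DWAd, DWAa, DWBe, DWBd, DWBa, DNAe, DNAd, DNAa, DNBe, DNBd, DNBa, DSAe, DSAd, DSAa, DSBe, DSBd, DSBa, UWAe, UWAd, UWAa, UWBe, UWBd, UWBa, UNAe, UNAd, UNAa, UNBe, UNBd, UNBa, USAe, USAd, USAa, USBe, USBd, USBa. Columns: Mid/H, Mid/T, Lo/H, Lo/T.
{DWAe, DWAd, DWAa, DWBe, DWBd, DWBa} → row (1,4) (1,4) (1,1) (1,1)
{DNAe, DNAd, DNAa, DNBe, DNBd, DNBa} → row (1,4) (1,4) (3,4) (3,4)
{DSAe, DSAd, DSAa, DSBe, DSBd, DSBa} → row (1,4) (1,4) (0,6) (0,6)
{UWAe, UWAd, UWAa, UNAe, UNAd, UNAa, USAe, USAd, USAa} → row (5,4) (0,5) (5,4) (5,4)
{UWBe, UNBe, USBe} → row (1,3) (1,3) (5,4) (5,4)
{UWBd, UNBd, USBd} → row (3,0) (3,0) (5,4) (5,4)
{UWBa, UNBa, USBa} → row (1,2) (1,2) (5,4) (5,4)
That's 7 distinct rows out of 36 strategies.

7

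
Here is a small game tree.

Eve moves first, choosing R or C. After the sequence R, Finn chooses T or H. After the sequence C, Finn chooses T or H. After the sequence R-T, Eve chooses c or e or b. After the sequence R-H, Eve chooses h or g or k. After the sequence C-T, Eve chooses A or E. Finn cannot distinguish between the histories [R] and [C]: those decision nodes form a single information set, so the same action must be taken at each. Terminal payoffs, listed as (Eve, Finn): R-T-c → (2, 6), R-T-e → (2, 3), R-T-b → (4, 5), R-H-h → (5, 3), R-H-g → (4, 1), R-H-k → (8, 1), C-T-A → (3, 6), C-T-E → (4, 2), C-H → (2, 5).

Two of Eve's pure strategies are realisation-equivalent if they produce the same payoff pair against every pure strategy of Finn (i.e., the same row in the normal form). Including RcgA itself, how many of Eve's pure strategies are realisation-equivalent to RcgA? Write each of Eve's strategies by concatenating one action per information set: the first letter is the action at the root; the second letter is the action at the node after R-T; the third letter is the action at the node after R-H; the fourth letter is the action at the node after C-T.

Row for RcgA (columns T, H): (2,6) (4,1).
Under RcgA, Eve's choice at the node after C-T can never be reached regardless of what Finn does, so varying those choices leaves every outcome unchanged.
Holding the reachable choices fixed and varying the unreachable one freely already gives 2 equivalent strategies.
No other strategy reproduces this row, so those 2 are the full class: RcgA, RcgE.

2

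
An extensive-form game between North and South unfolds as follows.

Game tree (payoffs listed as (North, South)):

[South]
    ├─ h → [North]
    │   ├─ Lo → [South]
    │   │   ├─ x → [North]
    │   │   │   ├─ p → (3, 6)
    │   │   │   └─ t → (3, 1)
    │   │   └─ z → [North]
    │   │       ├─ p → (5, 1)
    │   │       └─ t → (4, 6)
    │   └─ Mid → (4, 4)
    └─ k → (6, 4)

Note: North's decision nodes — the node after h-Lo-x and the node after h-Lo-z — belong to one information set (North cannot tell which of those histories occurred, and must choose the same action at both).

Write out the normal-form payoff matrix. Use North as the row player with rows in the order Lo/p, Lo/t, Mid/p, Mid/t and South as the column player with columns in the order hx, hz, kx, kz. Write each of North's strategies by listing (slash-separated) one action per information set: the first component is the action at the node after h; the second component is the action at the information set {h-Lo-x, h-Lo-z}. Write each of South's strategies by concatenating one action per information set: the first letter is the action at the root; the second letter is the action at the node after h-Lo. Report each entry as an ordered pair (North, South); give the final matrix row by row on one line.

Lo/p: (3,6) (5,1) (6,4) (6,4) | Lo/t: (3,1) (4,6) (6,4) (6,4) | Mid/p: (4,4) (4,4) (6,4) (6,4) | Mid/t: (4,4) (4,4) (6,4) (6,4)

            hx       hz       kx       kz
 Lo/p    (3,6)    (5,1)    (6,4)    (6,4)
 Lo/t    (3,1)    (4,6)    (6,4)    (6,4)
Mid/p    (4,4)    (4,4)    (6,4)    (6,4)
Mid/t    (4,4)    (4,4)    (6,4)    (6,4)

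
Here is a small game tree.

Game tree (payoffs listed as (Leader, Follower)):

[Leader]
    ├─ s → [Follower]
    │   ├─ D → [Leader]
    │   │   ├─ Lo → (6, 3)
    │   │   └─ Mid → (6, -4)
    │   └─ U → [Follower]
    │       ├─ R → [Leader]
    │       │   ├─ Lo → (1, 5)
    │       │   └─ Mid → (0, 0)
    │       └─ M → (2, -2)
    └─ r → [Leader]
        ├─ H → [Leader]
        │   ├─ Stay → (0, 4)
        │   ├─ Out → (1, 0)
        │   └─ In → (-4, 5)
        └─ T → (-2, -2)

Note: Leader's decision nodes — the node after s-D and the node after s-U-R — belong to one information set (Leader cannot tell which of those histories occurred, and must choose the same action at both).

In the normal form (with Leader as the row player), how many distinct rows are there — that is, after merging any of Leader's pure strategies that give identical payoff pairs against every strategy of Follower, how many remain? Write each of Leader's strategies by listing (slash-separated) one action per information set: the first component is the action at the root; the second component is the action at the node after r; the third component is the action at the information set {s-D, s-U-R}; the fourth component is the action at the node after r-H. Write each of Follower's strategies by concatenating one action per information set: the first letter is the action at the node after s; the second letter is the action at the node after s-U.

6

Leader has 24 pure strategies: s/H/Lo/Stay, s/H/Lo/Out, s/H/Lo/In, s/H/Mid/Stay, s/H/Mid/Out, s/H/Mid/In, s/T/Lo/Stay, s/T/Lo/Out, s/T/Lo/In, s/T/Mid/Stay, s/T/Mid/Out, s/T/Mid/In, r/H/Lo/Stay, r/H/Lo/Out, r/H/Lo/In, r/H/Mid/Stay, r/H/Mid/Out, r/H/Mid/In, r/T/Lo/Stay, r/T/Lo/Out, r/T/Lo/In, r/T/Mid/Stay, r/T/Mid/Out, r/T/Mid/In. Columns: DR, DM, UR, UM.
{s/H/Lo/Stay, s/H/Lo/Out, s/H/Lo/In, s/T/Lo/Stay, s/T/Lo/Out, s/T/Lo/In} → row (6,3) (6,3) (1,5) (2,-2)
{s/H/Mid/Stay, s/H/Mid/Out, s/H/Mid/In, s/T/Mid/Stay, s/T/Mid/Out, s/T/Mid/In} → row (6,-4) (6,-4) (0,0) (2,-2)
{r/H/Lo/Stay, r/H/Mid/Stay} → row (0,4) (0,4) (0,4) (0,4)
{r/H/Lo/Out, r/H/Mid/Out} → row (1,0) (1,0) (1,0) (1,0)
{r/H/Lo/In, r/H/Mid/In} → row (-4,5) (-4,5) (-4,5) (-4,5)
{r/T/Lo/Stay, r/T/Lo/Out, r/T/Lo/In, r/T/Mid/Stay, r/T/Mid/Out, r/T/Mid/In} → row (-2,-2) (-2,-2) (-2,-2) (-2,-2)
That's 6 distinct rows out of 24 strategies.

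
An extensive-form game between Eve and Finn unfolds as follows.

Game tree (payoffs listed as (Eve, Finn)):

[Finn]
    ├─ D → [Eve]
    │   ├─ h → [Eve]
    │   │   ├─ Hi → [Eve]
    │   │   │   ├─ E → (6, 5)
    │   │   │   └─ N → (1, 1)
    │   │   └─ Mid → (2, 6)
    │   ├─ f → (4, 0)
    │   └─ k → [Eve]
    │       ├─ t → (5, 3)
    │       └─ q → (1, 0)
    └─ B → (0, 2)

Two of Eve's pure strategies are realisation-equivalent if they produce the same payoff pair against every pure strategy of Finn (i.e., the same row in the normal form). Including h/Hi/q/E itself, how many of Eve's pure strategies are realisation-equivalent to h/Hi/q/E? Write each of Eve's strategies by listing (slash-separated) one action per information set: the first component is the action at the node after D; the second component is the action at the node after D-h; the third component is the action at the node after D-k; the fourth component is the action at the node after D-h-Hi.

Row for h/Hi/q/E (columns D, B): (6,5) (0,2).
Under h/Hi/q/E, Eve's choice at the node after D-k can never be reached regardless of what Finn does, so varying those choices leaves every outcome unchanged.
Holding the reachable choices fixed and varying the unreachable one freely already gives 2 equivalent strategies.
No other strategy reproduces this row, so those 2 are the full class: h/Hi/t/E, h/Hi/q/E.

2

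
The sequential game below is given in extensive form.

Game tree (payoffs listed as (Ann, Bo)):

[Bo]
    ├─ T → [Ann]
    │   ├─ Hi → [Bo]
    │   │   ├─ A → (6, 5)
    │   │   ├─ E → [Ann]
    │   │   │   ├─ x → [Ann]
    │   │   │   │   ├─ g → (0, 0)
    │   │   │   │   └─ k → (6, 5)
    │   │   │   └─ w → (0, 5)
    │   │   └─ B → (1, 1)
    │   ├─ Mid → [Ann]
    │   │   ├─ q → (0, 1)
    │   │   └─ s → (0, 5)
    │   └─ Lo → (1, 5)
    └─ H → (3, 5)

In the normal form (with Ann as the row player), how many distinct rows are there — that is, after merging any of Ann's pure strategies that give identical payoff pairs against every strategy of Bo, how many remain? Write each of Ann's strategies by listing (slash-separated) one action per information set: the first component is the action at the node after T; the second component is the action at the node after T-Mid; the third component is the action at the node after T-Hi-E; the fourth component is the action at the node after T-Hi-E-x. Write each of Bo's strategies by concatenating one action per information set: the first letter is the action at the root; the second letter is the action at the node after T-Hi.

6

Ann has 24 pure strategies: Hi/q/x/g, Hi/q/x/k, Hi/q/w/g, Hi/q/w/k, Hi/s/x/g, Hi/s/x/k, Hi/s/w/g, Hi/s/w/k, Mid/q/x/g, Mid/q/x/k, Mid/q/w/g, Mid/q/w/k, Mid/s/x/g, Mid/s/x/k, Mid/s/w/g, Mid/s/w/k, Lo/q/x/g, Lo/q/x/k, Lo/q/w/g, Lo/q/w/k, Lo/s/x/g, Lo/s/x/k, Lo/s/w/g, Lo/s/w/k. Columns: TA, TE, TB, HA, HE, HB.
{Hi/q/x/g, Hi/s/x/g} → row (6,5) (0,0) (1,1) (3,5) (3,5) (3,5)
{Hi/q/x/k, Hi/s/x/k} → row (6,5) (6,5) (1,1) (3,5) (3,5) (3,5)
{Hi/q/w/g, Hi/q/w/k, Hi/s/w/g, Hi/s/w/k} → row (6,5) (0,5) (1,1) (3,5) (3,5) (3,5)
{Mid/q/x/g, Mid/q/x/k, Mid/q/w/g, Mid/q/w/k} → row (0,1) (0,1) (0,1) (3,5) (3,5) (3,5)
{Mid/s/x/g, Mid/s/x/k, Mid/s/w/g, Mid/s/w/k} → row (0,5) (0,5) (0,5) (3,5) (3,5) (3,5)
{Lo/q/x/g, Lo/q/x/k, Lo/q/w/g, Lo/q/w/k, Lo/s/x/g, Lo/s/x/k, Lo/s/w/g, Lo/s/w/k} → row (1,5) (1,5) (1,5) (3,5) (3,5) (3,5)
That's 6 distinct rows out of 24 strategies.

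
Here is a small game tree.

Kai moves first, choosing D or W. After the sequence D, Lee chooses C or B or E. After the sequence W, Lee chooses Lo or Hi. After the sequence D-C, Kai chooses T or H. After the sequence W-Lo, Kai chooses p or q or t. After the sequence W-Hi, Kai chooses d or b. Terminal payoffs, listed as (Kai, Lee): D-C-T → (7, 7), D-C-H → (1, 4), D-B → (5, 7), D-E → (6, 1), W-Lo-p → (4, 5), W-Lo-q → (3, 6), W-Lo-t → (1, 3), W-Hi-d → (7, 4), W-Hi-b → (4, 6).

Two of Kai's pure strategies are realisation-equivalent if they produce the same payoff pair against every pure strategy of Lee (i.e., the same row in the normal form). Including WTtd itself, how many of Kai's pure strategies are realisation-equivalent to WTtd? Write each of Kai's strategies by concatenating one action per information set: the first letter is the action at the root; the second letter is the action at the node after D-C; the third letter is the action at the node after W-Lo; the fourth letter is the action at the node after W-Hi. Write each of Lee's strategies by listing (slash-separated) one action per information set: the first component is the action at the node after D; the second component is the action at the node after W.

2

Row for WTtd (columns C/Lo, C/Hi, B/Lo, B/Hi, E/Lo, E/Hi): (1,3) (7,4) (1,3) (7,4) (1,3) (7,4).
Under WTtd, Kai's choice at the node after D-C can never be reached regardless of what Lee does, so varying those choices leaves every outcome unchanged.
Holding the reachable choices fixed and varying the unreachable one freely already gives 2 equivalent strategies.
No other strategy reproduces this row, so those 2 are the full class: WTtd, WHtd.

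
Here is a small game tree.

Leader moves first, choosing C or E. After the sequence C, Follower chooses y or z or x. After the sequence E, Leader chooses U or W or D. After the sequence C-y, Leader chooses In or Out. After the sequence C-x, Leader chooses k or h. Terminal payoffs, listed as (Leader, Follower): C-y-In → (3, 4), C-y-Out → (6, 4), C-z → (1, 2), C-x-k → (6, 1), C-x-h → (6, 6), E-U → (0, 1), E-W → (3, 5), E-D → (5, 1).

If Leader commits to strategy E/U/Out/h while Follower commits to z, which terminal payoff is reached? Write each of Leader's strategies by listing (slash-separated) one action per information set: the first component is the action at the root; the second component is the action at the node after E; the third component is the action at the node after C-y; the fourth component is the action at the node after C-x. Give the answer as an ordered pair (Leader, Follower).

(0, 1)

Trace the play path from the root:
  Leader plays E
  Leader plays U at [E]
→ terminal payoff (0, 1).
(Leader's choice at the node after C-y is never reached on this path, so it doesn't affect the outcome.)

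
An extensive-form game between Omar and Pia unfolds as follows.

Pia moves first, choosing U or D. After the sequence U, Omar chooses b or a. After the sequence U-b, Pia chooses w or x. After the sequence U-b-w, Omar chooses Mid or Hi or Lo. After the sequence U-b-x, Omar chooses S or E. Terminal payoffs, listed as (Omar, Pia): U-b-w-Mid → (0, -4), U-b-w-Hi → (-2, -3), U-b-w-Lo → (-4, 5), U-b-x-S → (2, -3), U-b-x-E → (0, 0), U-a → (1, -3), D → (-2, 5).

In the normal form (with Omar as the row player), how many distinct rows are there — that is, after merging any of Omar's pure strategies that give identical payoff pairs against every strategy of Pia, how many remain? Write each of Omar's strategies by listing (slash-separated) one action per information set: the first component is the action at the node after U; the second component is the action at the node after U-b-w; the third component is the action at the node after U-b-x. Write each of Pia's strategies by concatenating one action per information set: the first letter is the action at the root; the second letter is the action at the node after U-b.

7

Omar has 12 pure strategies: b/Mid/S, b/Mid/E, b/Hi/S, b/Hi/E, b/Lo/S, b/Lo/E, a/Mid/S, a/Mid/E, a/Hi/S, a/Hi/E, a/Lo/S, a/Lo/E. Columns: Uw, Ux, Dw, Dx.
{b/Mid/S} → row (0,-4) (2,-3) (-2,5) (-2,5)
{b/Mid/E} → row (0,-4) (0,0) (-2,5) (-2,5)
{b/Hi/S} → row (-2,-3) (2,-3) (-2,5) (-2,5)
{b/Hi/E} → row (-2,-3) (0,0) (-2,5) (-2,5)
{b/Lo/S} → row (-4,5) (2,-3) (-2,5) (-2,5)
{b/Lo/E} → row (-4,5) (0,0) (-2,5) (-2,5)
{a/Mid/S, a/Mid/E, a/Hi/S, a/Hi/E, a/Lo/S, a/Lo/E} → row (1,-3) (1,-3) (-2,5) (-2,5)
That's 7 distinct rows out of 12 strategies.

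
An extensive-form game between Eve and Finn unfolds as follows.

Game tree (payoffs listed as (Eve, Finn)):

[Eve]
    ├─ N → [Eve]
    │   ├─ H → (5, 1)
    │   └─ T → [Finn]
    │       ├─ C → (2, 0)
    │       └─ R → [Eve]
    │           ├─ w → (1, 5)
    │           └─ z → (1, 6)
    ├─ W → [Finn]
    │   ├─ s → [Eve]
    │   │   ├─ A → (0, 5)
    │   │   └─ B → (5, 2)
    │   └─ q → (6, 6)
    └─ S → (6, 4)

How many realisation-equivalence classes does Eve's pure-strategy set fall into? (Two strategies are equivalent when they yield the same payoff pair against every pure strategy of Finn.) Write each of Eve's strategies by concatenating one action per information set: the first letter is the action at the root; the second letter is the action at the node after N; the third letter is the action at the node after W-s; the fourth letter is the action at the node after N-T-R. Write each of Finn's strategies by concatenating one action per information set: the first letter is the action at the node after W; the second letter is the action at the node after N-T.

6

Eve has 24 pure strategies: NHAw, NHAz, NHBw, NHBz, NTAw, NTAz, NTBw, NTBz, WHAw, WHAz, WHBw, WHBz, WTAw, WTAz, WTBw, WTBz, SHAw, SHAz, SHBw, SHBz, STAw, STAz, STBw, STBz. Columns: sC, sR, qC, qR.
{NHAw, NHAz, NHBw, NHBz} → row (5,1) (5,1) (5,1) (5,1)
{NTAw, NTBw} → row (2,0) (1,5) (2,0) (1,5)
{NTAz, NTBz} → row (2,0) (1,6) (2,0) (1,6)
{WHAw, WHAz, WTAw, WTAz} → row (0,5) (0,5) (6,6) (6,6)
{WHBw, WHBz, WTBw, WTBz} → row (5,2) (5,2) (6,6) (6,6)
{SHAw, SHAz, SHBw, SHBz, STAw, STAz, STBw, STBz} → row (6,4) (6,4) (6,4) (6,4)
That's 6 distinct rows out of 24 strategies.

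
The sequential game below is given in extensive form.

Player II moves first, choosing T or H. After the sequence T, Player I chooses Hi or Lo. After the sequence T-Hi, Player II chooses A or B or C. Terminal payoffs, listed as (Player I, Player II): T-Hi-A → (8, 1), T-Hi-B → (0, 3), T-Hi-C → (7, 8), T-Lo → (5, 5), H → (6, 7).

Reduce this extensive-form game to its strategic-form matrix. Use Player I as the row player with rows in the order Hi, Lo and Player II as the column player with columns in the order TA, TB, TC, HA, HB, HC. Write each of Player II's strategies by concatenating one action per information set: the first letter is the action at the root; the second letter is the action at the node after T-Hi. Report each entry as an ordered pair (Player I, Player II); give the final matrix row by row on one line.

           TA       TB       TC       HA       HB       HC
  Hi    (8,1)    (0,3)    (7,8)    (6,7)    (6,7)    (6,7)
  Lo    (5,5)    (5,5)    (5,5)    (6,7)    (6,7)    (6,7)

Hi: (8,1) (0,3) (7,8) (6,7) (6,7) (6,7) | Lo: (5,5) (5,5) (5,5) (6,7) (6,7) (6,7)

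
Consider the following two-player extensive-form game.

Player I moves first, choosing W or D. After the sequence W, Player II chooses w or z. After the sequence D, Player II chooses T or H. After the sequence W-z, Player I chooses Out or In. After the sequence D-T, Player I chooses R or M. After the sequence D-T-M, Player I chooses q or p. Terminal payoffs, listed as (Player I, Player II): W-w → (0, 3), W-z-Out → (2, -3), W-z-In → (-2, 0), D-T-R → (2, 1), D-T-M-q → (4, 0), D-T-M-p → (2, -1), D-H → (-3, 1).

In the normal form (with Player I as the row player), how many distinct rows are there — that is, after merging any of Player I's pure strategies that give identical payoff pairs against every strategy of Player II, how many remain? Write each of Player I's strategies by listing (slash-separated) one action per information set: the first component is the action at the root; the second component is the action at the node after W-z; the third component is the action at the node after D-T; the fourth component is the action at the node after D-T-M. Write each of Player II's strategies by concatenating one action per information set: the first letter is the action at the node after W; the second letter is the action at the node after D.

5

Player I has 16 pure strategies: W/Out/R/q, W/Out/R/p, W/Out/M/q, W/Out/M/p, W/In/R/q, W/In/R/p, W/In/M/q, W/In/M/p, D/Out/R/q, D/Out/R/p, D/Out/M/q, D/Out/M/p, D/In/R/q, D/In/R/p, D/In/M/q, D/In/M/p. Columns: wT, wH, zT, zH.
{W/Out/R/q, W/Out/R/p, W/Out/M/q, W/Out/M/p} → row (0,3) (0,3) (2,-3) (2,-3)
{W/In/R/q, W/In/R/p, W/In/M/q, W/In/M/p} → row (0,3) (0,3) (-2,0) (-2,0)
{D/Out/R/q, D/Out/R/p, D/In/R/q, D/In/R/p} → row (2,1) (-3,1) (2,1) (-3,1)
{D/Out/M/q, D/In/M/q} → row (4,0) (-3,1) (4,0) (-3,1)
{D/Out/M/p, D/In/M/p} → row (2,-1) (-3,1) (2,-1) (-3,1)
That's 5 distinct rows out of 16 strategies.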